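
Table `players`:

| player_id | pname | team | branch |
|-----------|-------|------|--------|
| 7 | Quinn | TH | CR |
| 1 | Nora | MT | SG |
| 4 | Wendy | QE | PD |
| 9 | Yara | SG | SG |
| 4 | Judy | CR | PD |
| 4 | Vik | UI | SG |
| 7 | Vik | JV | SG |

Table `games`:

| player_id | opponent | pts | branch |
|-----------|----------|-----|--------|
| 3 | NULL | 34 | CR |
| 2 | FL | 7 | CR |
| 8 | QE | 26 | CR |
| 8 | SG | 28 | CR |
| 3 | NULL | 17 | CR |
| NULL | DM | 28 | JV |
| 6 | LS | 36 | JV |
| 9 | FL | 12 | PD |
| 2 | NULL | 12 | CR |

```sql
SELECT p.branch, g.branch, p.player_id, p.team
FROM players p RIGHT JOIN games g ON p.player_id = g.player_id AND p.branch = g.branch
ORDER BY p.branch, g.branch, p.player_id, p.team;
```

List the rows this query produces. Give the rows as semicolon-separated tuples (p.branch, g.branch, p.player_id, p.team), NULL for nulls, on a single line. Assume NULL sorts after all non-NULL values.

RIGHT JOIN keeps every row from `games`; unmatched rows get NULL for `players`'s columns.
Matching on p.player_id = g.player_id AND p.branch = g.branch. A NULL in a compared column never satisfies the condition.
- p row (player_id=7, branch=CR): no match.
- p row (player_id=1, branch=SG): no match.
- p row (player_id=4, branch=PD): no match.
- p row (player_id=9, branch=SG): no match.
- p row (player_id=4, branch=PD): no match.
- p row (player_id=4, branch=SG): no match.
- p row (player_id=7, branch=SG): no match.
- 9 row(s) from g found no p partner → padded with NULL.
After projecting and ordering:
p.branch | g.branch | p.player_id | p.team
NULL | CR | NULL | NULL
NULL | CR | NULL | NULL
NULL | CR | NULL | NULL
NULL | CR | NULL | NULL
NULL | CR | NULL | NULL
NULL | CR | NULL | NULL
NULL | JV | NULL | NULL
NULL | JV | NULL | NULL
NULL | PD | NULL | NULL

(NULL, CR, NULL, NULL); (NULL, CR, NULL, NULL); (NULL, CR, NULL, NULL); (NULL, CR, NULL, NULL); (NULL, CR, NULL, NULL); (NULL, CR, NULL, NULL); (NULL, JV, NULL, NULL); (NULL, JV, NULL, NULL); (NULL, PD, NULL, NULL)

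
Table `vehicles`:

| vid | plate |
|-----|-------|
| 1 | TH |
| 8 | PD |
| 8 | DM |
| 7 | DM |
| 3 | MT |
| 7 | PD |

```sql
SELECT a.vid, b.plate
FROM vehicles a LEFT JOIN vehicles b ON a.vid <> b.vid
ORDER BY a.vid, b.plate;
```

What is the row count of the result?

26

LEFT JOIN keeps every row from `vehicles a`; unmatched rows get NULL for `vehicles b`'s columns.
Matching on a.vid <> b.vid.
- a (vid=1) pairs with 5 row(s) of b.
- a (vid=8) pairs with 4 row(s) of b.
- a (vid=8) pairs with 4 row(s) of b.
- a (vid=7) pairs with 4 row(s) of b.
- a (vid=3) pairs with 5 row(s) of b.
- a (vid=7) pairs with 4 row(s) of b.
Total: 26 rows.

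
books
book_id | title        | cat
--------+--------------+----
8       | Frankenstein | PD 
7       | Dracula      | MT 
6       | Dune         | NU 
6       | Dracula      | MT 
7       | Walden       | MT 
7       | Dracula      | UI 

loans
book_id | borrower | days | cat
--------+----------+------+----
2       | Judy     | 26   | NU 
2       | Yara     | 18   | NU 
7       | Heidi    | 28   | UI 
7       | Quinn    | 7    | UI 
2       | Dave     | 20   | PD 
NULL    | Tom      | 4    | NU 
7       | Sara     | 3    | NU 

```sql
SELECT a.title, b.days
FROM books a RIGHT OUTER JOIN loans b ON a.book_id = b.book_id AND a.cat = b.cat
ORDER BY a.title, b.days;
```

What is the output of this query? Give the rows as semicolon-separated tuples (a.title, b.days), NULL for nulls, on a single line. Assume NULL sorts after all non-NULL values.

RIGHT JOIN keeps every row from `loans`; unmatched rows get NULL for `books`'s columns.
Matching on a.book_id = b.book_id AND a.cat = b.cat. A NULL in a compared column never satisfies the condition.
- book_id=8, cat=PD: no matching b row.
- book_id=7, cat=MT: no matching b row.
- book_id=6, cat=NU: no matching b row.
- book_id=6, cat=MT: no matching b row.
- book_id=7, cat=MT: no matching b row.
- book_id=7, cat=UI: 2 matching b row(s), so 2 row(s) emitted.
- plus 5 unmatched b row(s), each kept with NULL a columns.
After projecting and ordering:
a.title | b.days
Dracula | 7
Dracula | 28
NULL | 3
NULL | 4
NULL | 18
NULL | 20
NULL | 26

(Dracula, 7); (Dracula, 28); (NULL, 3); (NULL, 4); (NULL, 18); (NULL, 20); (NULL, 26)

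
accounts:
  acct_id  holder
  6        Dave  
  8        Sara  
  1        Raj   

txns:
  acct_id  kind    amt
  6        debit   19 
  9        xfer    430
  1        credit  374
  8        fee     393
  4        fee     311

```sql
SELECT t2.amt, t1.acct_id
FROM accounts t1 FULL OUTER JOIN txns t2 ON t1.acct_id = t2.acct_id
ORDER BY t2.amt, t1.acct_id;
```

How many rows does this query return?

5

FULL OUTER JOIN keeps every row from both sides; unmatched rows get NULL for the other side's columns.
Matching on t1.acct_id = t2.acct_id.
Matched pairs: 3; unmatched t1 rows kept: 0; unmatched t2 rows kept: 2.
Total: 3 matched + 2 padded = 5 rows.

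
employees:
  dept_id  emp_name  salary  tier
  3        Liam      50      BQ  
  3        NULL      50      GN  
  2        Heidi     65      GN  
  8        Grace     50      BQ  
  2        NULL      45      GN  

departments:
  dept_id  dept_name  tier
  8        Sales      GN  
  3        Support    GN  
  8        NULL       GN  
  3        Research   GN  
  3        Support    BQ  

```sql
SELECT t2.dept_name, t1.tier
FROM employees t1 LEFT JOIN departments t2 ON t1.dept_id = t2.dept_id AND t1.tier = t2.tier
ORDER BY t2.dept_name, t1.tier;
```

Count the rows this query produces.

6

LEFT JOIN keeps every row from `employees`; unmatched rows get NULL for `departments`'s columns.
Matching on t1.dept_id = t2.dept_id AND t1.tier = t2.tier.
- t1[0] dept_id=3, tier=BQ → 1 match(es) in t2 → 1 row(s).
- t1[1] dept_id=3, tier=GN → 2 match(es) in t2 → 2 row(s).
- t1[2] dept_id=2, tier=GN → no match; kept with NULLs on the t2 side.
- t1[3] dept_id=8, tier=BQ → no match; kept with NULLs on the t2 side.
- t1[4] dept_id=2, tier=GN → no match; kept with NULLs on the t2 side.
Total: 3 matched + 3 padded = 6 rows.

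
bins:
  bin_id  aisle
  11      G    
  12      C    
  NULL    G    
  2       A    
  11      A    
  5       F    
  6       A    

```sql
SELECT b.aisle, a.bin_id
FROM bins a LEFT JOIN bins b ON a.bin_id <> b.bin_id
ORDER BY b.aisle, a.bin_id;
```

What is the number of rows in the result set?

LEFT JOIN keeps every row from `bins a`; unmatched rows get NULL for `bins b`'s columns.
Matching on a.bin_id <> b.bin_id. A NULL in a compared column never satisfies the condition.
- a (bin_id=11) pairs with 4 row(s) of b.
- a (bin_id=12) pairs with 5 row(s) of b.
- a (bin_id=NULL) has no partner → padded with NULL.
- a (bin_id=2) pairs with 5 row(s) of b.
- a (bin_id=11) pairs with 4 row(s) of b.
- a (bin_id=5) pairs with 5 row(s) of b.
- a (bin_id=6) pairs with 5 row(s) of b.
Total: 28 matched + 1 padded = 29 rows.

29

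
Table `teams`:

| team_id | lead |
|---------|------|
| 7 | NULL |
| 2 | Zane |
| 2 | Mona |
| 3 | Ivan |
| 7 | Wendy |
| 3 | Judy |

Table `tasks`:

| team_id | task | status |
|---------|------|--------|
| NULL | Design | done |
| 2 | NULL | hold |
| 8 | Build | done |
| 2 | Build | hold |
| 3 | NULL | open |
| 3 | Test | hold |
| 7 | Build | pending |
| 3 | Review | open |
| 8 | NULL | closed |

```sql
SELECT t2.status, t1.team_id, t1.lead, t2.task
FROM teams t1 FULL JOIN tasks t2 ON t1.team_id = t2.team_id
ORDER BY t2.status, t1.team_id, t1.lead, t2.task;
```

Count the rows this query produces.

15

FULL OUTER JOIN keeps every row from both sides; unmatched rows get NULL for the other side's columns.
Matching on t1.team_id = t2.team_id. A NULL in a compared column never satisfies the condition.
- t1 (team_id=7) pairs with 1 row(s) of t2.
- t1 (team_id=2) pairs with 2 row(s) of t2.
- t1 (team_id=2) pairs with 2 row(s) of t2.
- t1 (team_id=3) pairs with 3 row(s) of t2.
- t1 (team_id=7) pairs with 1 row(s) of t2.
- t1 (team_id=3) pairs with 3 row(s) of t2.
- 3 row(s) from t2 found no t1 partner → padded with NULL.
Total: 12 matched + 3 padded = 15 rows.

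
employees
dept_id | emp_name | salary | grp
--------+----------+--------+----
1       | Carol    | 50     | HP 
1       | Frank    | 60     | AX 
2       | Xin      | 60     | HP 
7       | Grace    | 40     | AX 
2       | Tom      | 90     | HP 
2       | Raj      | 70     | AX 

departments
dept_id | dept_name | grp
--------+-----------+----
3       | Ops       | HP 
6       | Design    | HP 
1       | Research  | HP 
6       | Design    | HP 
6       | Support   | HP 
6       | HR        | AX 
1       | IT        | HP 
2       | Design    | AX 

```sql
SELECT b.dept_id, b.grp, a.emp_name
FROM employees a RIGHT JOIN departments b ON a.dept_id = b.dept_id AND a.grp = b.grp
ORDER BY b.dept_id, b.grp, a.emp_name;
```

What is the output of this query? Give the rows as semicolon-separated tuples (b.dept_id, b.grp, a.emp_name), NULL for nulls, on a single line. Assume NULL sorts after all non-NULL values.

(1, HP, Carol); (1, HP, Carol); (2, AX, Raj); (3, HP, NULL); (6, AX, NULL); (6, HP, NULL); (6, HP, NULL); (6, HP, NULL)

RIGHT JOIN keeps every row from `departments`; unmatched rows get NULL for `employees`'s columns.
Matching on a.dept_id = b.dept_id AND a.grp = b.grp.
- dept_id=1, grp=HP: 2 matching b row(s), so 2 row(s) emitted.
- dept_id=1, grp=AX: no matching b row.
- dept_id=2, grp=HP: no matching b row.
- dept_id=7, grp=AX: no matching b row.
- dept_id=2, grp=HP: no matching b row.
- dept_id=2, grp=AX: 1 matching b row(s), so 1 row(s) emitted.
- plus 5 unmatched b row(s), each kept with NULL a columns.
After projecting and ordering:
b.dept_id | b.grp | a.emp_name
1 | HP | Carol
1 | HP | Carol
2 | AX | Raj
3 | HP | NULL
6 | AX | NULL
6 | HP | NULL
6 | HP | NULL
6 | HP | NULL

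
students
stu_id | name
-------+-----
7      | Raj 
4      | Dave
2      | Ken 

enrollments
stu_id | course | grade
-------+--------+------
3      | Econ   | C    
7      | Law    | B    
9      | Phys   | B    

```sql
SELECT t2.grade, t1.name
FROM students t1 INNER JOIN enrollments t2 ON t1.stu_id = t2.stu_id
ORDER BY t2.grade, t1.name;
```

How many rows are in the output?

INNER JOIN keeps only pairs where the ON condition holds.
Matching on t1.stu_id = t2.stu_id.
- t1[0] stu_id=7 → 1 match(es) in t2 → 1 row(s).
- t1[1] stu_id=4 → no match; dropped.
- t1[2] stu_id=2 → no match; dropped.
Total: 1 rows.

1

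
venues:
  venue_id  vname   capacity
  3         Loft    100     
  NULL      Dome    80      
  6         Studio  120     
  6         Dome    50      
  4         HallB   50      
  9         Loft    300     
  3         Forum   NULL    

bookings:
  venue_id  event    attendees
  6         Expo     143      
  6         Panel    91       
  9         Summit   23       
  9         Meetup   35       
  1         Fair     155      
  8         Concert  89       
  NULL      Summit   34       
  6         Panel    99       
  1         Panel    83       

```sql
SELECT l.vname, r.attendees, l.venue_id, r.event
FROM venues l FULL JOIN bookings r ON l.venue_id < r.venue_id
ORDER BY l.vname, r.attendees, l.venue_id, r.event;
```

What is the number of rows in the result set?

FULL OUTER JOIN keeps every row from both sides; unmatched rows get NULL for the other side's columns.
Matching on l.venue_id < r.venue_id. A NULL in a compared column never satisfies the condition.
- l[0] venue_id=3 → 6 match(es) in r → 6 row(s).
- l[1] venue_id=NULL → no match; kept with NULLs on the r side.
- l[2] venue_id=6 → 3 match(es) in r → 3 row(s).
- l[3] venue_id=6 → 3 match(es) in r → 3 row(s).
- l[4] venue_id=4 → 6 match(es) in r → 6 row(s).
- l[5] venue_id=9 → no match; kept with NULLs on the r side.
- l[6] venue_id=3 → 6 match(es) in r → 6 row(s).
- 3 r row(s) had no l match → kept, l columns NULL.
Total: 24 matched + 5 padded = 29 rows.

29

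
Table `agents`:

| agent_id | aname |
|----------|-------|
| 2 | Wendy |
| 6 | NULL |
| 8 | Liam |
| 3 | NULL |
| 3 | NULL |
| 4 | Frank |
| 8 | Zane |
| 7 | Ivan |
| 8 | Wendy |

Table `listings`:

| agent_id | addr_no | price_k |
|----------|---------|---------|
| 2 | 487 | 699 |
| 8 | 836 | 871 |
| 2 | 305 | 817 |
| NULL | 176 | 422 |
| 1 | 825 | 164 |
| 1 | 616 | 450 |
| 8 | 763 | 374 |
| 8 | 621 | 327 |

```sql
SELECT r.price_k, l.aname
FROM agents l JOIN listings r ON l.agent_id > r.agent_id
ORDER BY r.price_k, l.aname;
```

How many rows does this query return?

INNER JOIN keeps only pairs where the ON condition holds.
Matching on l.agent_id > r.agent_id. A NULL in a compared column never satisfies the condition.
Matched pairs: 34.
Total: 34 rows.

34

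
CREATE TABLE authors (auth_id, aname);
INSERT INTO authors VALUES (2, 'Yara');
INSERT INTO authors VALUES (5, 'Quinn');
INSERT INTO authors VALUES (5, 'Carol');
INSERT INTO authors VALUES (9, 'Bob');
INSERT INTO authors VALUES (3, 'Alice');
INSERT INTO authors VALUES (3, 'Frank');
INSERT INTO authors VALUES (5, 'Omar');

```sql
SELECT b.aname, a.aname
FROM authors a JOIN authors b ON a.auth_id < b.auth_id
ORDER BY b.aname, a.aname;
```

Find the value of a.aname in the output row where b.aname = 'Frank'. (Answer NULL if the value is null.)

Yara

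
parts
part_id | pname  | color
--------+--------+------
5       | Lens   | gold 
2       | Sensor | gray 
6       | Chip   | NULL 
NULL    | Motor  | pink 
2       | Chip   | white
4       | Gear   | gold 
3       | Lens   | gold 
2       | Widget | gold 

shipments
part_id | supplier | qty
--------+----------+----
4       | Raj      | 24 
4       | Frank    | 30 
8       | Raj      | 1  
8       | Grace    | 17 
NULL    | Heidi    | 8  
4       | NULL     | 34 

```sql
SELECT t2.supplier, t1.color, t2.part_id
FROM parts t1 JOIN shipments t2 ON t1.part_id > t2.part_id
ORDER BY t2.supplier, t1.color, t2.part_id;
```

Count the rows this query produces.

INNER JOIN keeps only pairs where the ON condition holds.
Matching on t1.part_id > t2.part_id. A NULL in a compared column never satisfies the condition.
- t1[0] part_id=5 → 3 match(es) in t2 → 3 row(s).
- t1[1] part_id=2 → no match; dropped.
- t1[2] part_id=6 → 3 match(es) in t2 → 3 row(s).
- t1[3] part_id=NULL → no match; dropped.
- t1[4] part_id=2 → no match; dropped.
- t1[5] part_id=4 → no match; dropped.
- t1[6] part_id=3 → no match; dropped.
- t1[7] part_id=2 → no match; dropped.
Total: 6 rows.

6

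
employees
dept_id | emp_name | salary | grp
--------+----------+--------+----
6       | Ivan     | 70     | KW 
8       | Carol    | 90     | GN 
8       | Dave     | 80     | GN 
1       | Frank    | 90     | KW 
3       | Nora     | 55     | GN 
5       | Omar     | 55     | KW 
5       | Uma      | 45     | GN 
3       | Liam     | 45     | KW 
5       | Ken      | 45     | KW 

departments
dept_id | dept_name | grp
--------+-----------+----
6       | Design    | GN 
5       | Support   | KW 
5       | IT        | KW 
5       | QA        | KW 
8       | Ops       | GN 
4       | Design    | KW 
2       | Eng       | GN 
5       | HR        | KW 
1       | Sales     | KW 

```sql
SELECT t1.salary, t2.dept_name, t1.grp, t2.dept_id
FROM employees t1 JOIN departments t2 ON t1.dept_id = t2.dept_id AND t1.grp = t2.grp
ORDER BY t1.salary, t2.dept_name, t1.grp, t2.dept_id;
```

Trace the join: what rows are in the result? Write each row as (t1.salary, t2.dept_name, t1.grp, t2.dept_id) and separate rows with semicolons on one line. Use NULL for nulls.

(45, HR, KW, 5); (45, IT, KW, 5); (45, QA, KW, 5); (45, Support, KW, 5); (55, HR, KW, 5); (55, IT, KW, 5); (55, QA, KW, 5); (55, Support, KW, 5); (80, Ops, GN, 8); (90, Ops, GN, 8); (90, Sales, KW, 1)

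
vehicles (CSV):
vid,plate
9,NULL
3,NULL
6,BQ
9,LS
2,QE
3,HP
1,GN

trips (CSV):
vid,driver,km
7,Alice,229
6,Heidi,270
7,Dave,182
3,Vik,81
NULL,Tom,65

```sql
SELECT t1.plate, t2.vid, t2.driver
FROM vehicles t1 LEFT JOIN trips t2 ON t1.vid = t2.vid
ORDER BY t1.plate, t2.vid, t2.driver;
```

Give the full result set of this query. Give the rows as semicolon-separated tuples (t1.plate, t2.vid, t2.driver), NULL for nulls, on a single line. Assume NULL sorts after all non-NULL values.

LEFT JOIN keeps every row from `vehicles`; unmatched rows get NULL for `trips`'s columns.
Matching on t1.vid = t2.vid. A NULL in a compared column never satisfies the condition.
- t1[0] vid=9 → no match; kept with NULLs on the t2 side.
- t1[1] vid=3 → 1 match(es) in t2 → 1 row(s).
- t1[2] vid=6 → 1 match(es) in t2 → 1 row(s).
- t1[3] vid=9 → no match; kept with NULLs on the t2 side.
- t1[4] vid=2 → no match; kept with NULLs on the t2 side.
- t1[5] vid=3 → 1 match(es) in t2 → 1 row(s).
- t1[6] vid=1 → no match; kept with NULLs on the t2 side.
After projecting and ordering:
t1.plate | t2.vid | t2.driver
BQ | 6 | Heidi
GN | NULL | NULL
HP | 3 | Vik
LS | NULL | NULL
QE | NULL | NULL
NULL | 3 | Vik
NULL | NULL | NULL

(BQ, 6, Heidi); (GN, NULL, NULL); (HP, 3, Vik); (LS, NULL, NULL); (QE, NULL, NULL); (NULL, 3, Vik); (NULL, NULL, NULL)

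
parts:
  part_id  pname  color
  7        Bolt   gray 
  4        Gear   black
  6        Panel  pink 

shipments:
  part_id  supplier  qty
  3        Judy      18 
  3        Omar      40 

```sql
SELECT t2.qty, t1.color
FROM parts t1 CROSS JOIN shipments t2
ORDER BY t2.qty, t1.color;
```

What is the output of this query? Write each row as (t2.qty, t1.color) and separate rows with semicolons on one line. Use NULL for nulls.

CROSS JOIN pairs every row of `parts` with every row of `shipments`: 3 × 2 = 6 rows.

(18, black); (18, gray); (18, pink); (40, black); (40, gray); (40, pink)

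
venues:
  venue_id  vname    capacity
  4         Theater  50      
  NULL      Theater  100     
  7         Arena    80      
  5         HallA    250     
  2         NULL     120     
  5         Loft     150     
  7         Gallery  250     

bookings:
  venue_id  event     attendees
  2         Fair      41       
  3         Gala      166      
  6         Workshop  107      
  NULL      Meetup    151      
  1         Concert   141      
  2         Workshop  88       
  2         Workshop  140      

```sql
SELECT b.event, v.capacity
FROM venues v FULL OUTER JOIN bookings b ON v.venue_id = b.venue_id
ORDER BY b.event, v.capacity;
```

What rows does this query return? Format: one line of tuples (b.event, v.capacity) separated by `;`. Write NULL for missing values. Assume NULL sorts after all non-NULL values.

FULL OUTER JOIN keeps every row from both sides; unmatched rows get NULL for the other side's columns.
Matching on v.venue_id = b.venue_id. A NULL in a compared column never satisfies the condition.
Matched pairs: 3; unmatched v rows kept: 6; unmatched b rows kept: 4.

(Concert, NULL); (Fair, 120); (Gala, NULL); (Meetup, NULL); (Workshop, 120); (Workshop, 120); (Workshop, NULL); (NULL, 50); (NULL, 80); (NULL, 100); (NULL, 150); (NULL, 250); (NULL, 250)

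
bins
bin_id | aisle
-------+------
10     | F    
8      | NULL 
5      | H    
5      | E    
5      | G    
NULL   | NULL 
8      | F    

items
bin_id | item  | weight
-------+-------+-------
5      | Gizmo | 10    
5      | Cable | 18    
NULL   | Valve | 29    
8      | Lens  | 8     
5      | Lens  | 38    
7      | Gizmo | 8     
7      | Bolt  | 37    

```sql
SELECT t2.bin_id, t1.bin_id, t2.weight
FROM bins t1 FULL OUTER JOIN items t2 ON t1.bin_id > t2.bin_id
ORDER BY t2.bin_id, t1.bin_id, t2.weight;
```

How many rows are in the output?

21

FULL OUTER JOIN keeps every row from both sides; unmatched rows get NULL for the other side's columns.
Matching on t1.bin_id > t2.bin_id. A NULL in a compared column never satisfies the condition.
- t1 row (bin_id=10): matches 6 t2 row(s) → 6 output row(s).
- t1 row (bin_id=8): matches 5 t2 row(s) → 5 output row(s).
- t1 row (bin_id=5): no match → kept, t2 columns NULL.
- t1 row (bin_id=5): no match → kept, t2 columns NULL.
- t1 row (bin_id=5): no match → kept, t2 columns NULL.
- t1 row (bin_id=NULL): no match → kept, t2 columns NULL.
- t1 row (bin_id=8): matches 5 t2 row(s) → 5 output row(s).
- 1 row(s) from t2 found no t1 partner → padded with NULL.
Total: 16 matched + 5 padded = 21 rows.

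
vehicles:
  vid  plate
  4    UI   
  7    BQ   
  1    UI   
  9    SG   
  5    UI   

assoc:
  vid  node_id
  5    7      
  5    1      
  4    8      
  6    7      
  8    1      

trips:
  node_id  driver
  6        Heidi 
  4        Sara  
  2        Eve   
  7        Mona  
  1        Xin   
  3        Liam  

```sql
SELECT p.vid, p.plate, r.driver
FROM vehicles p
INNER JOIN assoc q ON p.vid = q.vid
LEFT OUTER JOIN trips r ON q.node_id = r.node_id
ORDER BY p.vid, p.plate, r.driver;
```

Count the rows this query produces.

3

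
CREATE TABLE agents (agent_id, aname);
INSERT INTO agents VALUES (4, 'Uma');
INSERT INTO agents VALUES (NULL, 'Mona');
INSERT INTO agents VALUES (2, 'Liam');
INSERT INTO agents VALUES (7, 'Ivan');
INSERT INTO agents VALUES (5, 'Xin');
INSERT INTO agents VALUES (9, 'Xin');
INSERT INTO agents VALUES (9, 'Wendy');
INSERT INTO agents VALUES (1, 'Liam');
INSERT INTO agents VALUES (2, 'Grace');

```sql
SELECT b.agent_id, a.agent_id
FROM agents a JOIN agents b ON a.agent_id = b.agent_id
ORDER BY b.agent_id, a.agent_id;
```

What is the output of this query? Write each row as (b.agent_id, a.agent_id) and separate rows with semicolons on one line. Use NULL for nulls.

(1, 1); (2, 2); (2, 2); (2, 2); (2, 2); (4, 4); (5, 5); (7, 7); (9, 9); (9, 9); (9, 9); (9, 9)

INNER JOIN keeps only pairs where the ON condition holds.
Matching on a.agent_id = b.agent_id. A NULL in a compared column never satisfies the condition.
- a row (agent_id=4): matches 1 b row(s) → 1 output row(s).
- a row (agent_id=NULL): no match → dropped.
- a row (agent_id=2): matches 2 b row(s) → 2 output row(s).
- a row (agent_id=7): matches 1 b row(s) → 1 output row(s).
- a row (agent_id=5): matches 1 b row(s) → 1 output row(s).
- a row (agent_id=9): matches 2 b row(s) → 2 output row(s).
- a row (agent_id=9): matches 2 b row(s) → 2 output row(s).
- a row (agent_id=1): matches 1 b row(s) → 1 output row(s).
- a row (agent_id=2): matches 2 b row(s) → 2 output row(s).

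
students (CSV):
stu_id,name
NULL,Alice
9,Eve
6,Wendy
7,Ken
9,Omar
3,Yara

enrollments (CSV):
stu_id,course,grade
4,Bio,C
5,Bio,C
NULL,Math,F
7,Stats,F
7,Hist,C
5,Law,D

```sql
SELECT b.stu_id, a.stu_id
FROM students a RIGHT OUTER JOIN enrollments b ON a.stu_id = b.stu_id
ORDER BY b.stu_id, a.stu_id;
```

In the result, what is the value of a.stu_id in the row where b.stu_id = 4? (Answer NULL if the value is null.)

NULL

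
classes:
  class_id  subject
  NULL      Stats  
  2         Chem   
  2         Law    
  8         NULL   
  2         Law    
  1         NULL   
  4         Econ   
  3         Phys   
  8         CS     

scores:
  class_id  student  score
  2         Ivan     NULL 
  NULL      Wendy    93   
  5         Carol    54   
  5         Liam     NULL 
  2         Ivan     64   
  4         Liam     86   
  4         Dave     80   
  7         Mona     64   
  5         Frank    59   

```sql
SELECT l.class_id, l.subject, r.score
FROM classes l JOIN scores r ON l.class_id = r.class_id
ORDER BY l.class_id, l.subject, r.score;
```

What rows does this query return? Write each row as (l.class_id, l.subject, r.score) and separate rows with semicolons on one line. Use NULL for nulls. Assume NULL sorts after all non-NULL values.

(2, Chem, 64); (2, Chem, NULL); (2, Law, 64); (2, Law, 64); (2, Law, NULL); (2, Law, NULL); (4, Econ, 80); (4, Econ, 86)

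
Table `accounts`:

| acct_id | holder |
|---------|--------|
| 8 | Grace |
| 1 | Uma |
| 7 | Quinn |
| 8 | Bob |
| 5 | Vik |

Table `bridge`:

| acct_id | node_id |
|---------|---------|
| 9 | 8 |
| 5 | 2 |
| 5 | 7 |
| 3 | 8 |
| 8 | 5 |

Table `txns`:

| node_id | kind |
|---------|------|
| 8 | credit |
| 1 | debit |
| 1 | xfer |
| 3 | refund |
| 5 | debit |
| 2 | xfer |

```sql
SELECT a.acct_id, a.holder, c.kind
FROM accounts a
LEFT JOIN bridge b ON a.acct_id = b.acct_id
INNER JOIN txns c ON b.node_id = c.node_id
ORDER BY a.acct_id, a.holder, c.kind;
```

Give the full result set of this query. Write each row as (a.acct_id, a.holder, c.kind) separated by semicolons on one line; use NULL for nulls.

Step 1 — a LEFT JOIN b on acct_id → 6 row(s).
Then INNER JOIN `txns c` on node_id: keep only rows whose b.node_id appears in c.

(5, Vik, xfer); (8, Bob, debit); (8, Grace, debit)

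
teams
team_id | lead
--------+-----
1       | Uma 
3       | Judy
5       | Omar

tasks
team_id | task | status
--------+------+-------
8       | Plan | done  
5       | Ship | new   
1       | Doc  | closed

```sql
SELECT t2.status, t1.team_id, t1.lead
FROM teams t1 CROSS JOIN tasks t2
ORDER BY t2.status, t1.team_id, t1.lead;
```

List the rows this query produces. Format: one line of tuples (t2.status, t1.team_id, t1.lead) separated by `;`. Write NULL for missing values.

CROSS JOIN pairs every row of `teams` with every row of `tasks`: 3 × 3 = 9 rows.
After projecting and ordering:
t2.status | t1.team_id | t1.lead
closed | 1 | Uma
closed | 3 | Judy
closed | 5 | Omar
done | 1 | Uma
done | 3 | Judy
done | 5 | Omar
new | 1 | Uma
new | 3 | Judy
new | 5 | Omar

(closed, 1, Uma); (closed, 3, Judy); (closed, 5, Omar); (done, 1, Uma); (done, 3, Judy); (done, 5, Omar); (new, 1, Uma); (new, 3, Judy); (new, 5, Omar)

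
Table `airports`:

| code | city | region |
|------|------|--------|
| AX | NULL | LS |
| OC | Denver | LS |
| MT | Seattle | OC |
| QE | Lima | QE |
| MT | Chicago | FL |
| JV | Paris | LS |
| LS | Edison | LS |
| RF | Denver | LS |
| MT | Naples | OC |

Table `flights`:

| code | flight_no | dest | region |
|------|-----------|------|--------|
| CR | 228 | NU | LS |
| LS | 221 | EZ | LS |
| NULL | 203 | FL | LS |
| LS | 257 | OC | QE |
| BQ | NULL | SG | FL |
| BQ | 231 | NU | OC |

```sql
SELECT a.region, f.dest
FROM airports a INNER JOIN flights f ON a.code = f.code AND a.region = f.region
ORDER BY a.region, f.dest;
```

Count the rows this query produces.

1

INNER JOIN keeps only pairs where the ON condition holds.
Matching on a.code = f.code AND a.region = f.region. A NULL in a compared column never satisfies the condition.
- code=AX, region=LS: no matching f row, dropped.
- code=OC, region=LS: no matching f row, dropped.
- code=MT, region=OC: no matching f row, dropped.
- code=QE, region=QE: no matching f row, dropped.
- code=MT, region=FL: no matching f row, dropped.
- code=JV, region=LS: no matching f row, dropped.
- code=LS, region=LS: 1 matching f row(s), so 1 row(s) emitted.
- code=RF, region=LS: no matching f row, dropped.
- code=MT, region=OC: no matching f row, dropped.
Total: 1 rows.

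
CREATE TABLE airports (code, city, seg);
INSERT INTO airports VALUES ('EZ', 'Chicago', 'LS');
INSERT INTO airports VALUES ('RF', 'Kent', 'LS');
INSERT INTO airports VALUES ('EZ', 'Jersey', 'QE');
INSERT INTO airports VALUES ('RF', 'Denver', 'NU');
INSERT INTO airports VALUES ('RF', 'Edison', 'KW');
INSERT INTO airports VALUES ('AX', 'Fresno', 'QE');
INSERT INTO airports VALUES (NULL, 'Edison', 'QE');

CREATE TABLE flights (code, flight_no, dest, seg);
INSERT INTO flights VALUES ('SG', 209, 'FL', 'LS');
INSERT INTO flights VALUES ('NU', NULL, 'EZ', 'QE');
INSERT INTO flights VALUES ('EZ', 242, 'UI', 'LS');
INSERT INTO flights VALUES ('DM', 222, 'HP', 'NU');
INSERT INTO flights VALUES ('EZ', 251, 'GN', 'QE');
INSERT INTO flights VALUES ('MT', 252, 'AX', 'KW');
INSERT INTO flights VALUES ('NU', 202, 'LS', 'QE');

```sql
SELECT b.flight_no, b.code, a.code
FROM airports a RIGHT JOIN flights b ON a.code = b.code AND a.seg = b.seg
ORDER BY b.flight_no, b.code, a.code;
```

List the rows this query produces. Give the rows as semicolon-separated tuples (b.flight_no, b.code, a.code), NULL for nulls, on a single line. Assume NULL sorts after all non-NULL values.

(202, NU, NULL); (209, SG, NULL); (222, DM, NULL); (242, EZ, EZ); (251, EZ, EZ); (252, MT, NULL); (NULL, NU, NULL)

RIGHT JOIN keeps every row from `flights`; unmatched rows get NULL for `airports`'s columns.
Matching on a.code = b.code AND a.seg = b.seg. A NULL in a compared column never satisfies the condition.
Matched pairs: 2; unmatched b rows kept: 5.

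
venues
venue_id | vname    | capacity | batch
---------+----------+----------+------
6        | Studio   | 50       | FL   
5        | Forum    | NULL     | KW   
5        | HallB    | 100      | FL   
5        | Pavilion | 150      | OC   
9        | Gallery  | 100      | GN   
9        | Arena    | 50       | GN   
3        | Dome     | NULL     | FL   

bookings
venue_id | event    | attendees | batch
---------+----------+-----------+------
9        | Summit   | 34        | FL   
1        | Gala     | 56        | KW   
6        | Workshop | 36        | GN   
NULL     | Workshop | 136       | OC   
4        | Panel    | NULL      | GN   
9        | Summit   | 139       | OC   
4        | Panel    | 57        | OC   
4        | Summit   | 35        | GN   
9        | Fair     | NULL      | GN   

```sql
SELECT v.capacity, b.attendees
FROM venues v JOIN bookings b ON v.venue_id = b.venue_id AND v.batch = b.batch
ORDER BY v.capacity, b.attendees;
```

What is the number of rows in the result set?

INNER JOIN keeps only pairs where the ON condition holds.
Matching on v.venue_id = b.venue_id AND v.batch = b.batch. A NULL in a compared column never satisfies the condition.
Matched pairs: 2.
Total: 2 rows.

2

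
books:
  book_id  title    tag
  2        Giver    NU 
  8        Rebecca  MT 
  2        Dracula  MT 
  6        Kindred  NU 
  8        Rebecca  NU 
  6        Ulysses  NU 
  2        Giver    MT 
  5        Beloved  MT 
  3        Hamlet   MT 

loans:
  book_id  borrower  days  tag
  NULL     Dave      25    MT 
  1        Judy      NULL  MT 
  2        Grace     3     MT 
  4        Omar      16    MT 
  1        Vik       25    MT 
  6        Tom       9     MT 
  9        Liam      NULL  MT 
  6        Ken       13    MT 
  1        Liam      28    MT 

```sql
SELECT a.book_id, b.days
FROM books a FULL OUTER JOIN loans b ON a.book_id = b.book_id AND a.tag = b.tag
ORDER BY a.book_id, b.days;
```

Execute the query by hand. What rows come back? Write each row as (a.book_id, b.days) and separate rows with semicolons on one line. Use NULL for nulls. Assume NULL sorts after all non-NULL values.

(2, 3); (2, 3); (2, NULL); (3, NULL); (5, NULL); (6, NULL); (6, NULL); (8, NULL); (8, NULL); (NULL, 9); (NULL, 13); (NULL, 16); (NULL, 25); (NULL, 25); (NULL, 28); (NULL, NULL); (NULL, NULL)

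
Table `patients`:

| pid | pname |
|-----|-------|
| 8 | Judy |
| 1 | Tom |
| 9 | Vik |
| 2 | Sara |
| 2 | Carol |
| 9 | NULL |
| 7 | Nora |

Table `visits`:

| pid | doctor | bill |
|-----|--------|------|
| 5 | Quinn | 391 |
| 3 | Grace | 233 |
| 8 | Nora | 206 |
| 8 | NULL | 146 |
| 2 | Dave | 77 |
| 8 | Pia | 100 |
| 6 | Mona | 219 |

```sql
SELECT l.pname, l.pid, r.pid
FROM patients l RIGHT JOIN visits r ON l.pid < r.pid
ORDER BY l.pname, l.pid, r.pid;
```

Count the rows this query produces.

22

RIGHT JOIN keeps every row from `visits`; unmatched rows get NULL for `patients`'s columns.
Matching on l.pid < r.pid.
Matched pairs: 22; unmatched r rows kept: 0.
Total: 22 rows.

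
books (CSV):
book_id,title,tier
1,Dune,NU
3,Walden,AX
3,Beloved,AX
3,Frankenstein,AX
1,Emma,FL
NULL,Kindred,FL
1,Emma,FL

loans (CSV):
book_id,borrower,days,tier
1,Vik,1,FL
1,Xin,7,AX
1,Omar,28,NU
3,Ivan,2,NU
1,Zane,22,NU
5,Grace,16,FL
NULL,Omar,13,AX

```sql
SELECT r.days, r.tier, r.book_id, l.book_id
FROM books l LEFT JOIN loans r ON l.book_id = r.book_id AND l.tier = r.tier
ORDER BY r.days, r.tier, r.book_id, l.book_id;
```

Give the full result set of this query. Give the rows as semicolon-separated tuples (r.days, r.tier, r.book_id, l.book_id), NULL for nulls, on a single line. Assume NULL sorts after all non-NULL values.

(1, FL, 1, 1); (1, FL, 1, 1); (22, NU, 1, 1); (28, NU, 1, 1); (NULL, NULL, NULL, 3); (NULL, NULL, NULL, 3); (NULL, NULL, NULL, 3); (NULL, NULL, NULL, NULL)

LEFT JOIN keeps every row from `books`; unmatched rows get NULL for `loans`'s columns.
Matching on l.book_id = r.book_id AND l.tier = r.tier. A NULL in a compared column never satisfies the condition.
- l row (book_id=1, tier=NU): matches 2 r row(s) → 2 output row(s).
- l row (book_id=3, tier=AX): no match → kept, r columns NULL.
- l row (book_id=3, tier=AX): no match → kept, r columns NULL.
- l row (book_id=3, tier=AX): no match → kept, r columns NULL.
- l row (book_id=1, tier=FL): matches 1 r row(s) → 1 output row(s).
- l row (book_id=NULL, tier=FL): no match → kept, r columns NULL.
- l row (book_id=1, tier=FL): matches 1 r row(s) → 1 output row(s).
After projecting and ordering:
r.days | r.tier | r.book_id | l.book_id
1 | FL | 1 | 1
1 | FL | 1 | 1
22 | NU | 1 | 1
28 | NU | 1 | 1
NULL | NULL | NULL | 3
NULL | NULL | NULL | 3
NULL | NULL | NULL | 3
NULL | NULL | NULL | NULL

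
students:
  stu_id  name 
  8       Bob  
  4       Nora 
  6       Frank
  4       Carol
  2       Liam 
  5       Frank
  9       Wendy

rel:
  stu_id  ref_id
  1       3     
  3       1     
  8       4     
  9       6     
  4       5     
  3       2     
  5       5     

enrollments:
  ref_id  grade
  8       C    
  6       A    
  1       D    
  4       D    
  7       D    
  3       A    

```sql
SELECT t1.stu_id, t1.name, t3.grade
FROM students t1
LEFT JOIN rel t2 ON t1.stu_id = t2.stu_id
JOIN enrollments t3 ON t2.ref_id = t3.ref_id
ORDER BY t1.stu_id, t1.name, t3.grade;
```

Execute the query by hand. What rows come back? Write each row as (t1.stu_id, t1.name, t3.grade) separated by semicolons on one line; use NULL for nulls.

Step 1 — t1 LEFT JOIN t2 on stu_id → 7 row(s).
Then INNER JOIN `enrollments t3` on ref_id: keep only rows whose t2.ref_id appears in t3.

(8, Bob, D); (9, Wendy, A)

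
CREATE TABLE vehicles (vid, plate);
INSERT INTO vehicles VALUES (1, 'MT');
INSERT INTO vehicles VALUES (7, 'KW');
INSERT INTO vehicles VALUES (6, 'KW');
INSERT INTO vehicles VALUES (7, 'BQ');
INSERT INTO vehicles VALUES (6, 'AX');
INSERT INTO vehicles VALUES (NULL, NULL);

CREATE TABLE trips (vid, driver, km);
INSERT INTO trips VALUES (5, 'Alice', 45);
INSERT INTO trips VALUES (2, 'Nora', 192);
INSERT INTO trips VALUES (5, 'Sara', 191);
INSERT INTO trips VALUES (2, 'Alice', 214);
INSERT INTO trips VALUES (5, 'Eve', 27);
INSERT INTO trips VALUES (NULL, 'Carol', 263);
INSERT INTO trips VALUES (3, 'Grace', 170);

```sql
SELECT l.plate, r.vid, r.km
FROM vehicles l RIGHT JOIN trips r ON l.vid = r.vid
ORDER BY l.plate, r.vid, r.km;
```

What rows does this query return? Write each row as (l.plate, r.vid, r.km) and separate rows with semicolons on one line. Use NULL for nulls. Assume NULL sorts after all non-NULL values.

(NULL, 2, 192); (NULL, 2, 214); (NULL, 3, 170); (NULL, 5, 27); (NULL, 5, 45); (NULL, 5, 191); (NULL, NULL, 263)

RIGHT JOIN keeps every row from `trips`; unmatched rows get NULL for `vehicles`'s columns.
Matching on l.vid = r.vid. A NULL in a compared column never satisfies the condition.
- l[0] vid=1 → no match.
- l[1] vid=7 → no match.
- l[2] vid=6 → no match.
- l[3] vid=7 → no match.
- l[4] vid=6 → no match.
- l[5] vid=NULL → no match.
- plus 7 unmatched r row(s), each kept with NULL l columns.
After projecting and ordering:
l.plate | r.vid | r.km
NULL | 2 | 192
NULL | 2 | 214
NULL | 3 | 170
NULL | 5 | 27
NULL | 5 | 45
NULL | 5 | 191
NULL | NULL | 263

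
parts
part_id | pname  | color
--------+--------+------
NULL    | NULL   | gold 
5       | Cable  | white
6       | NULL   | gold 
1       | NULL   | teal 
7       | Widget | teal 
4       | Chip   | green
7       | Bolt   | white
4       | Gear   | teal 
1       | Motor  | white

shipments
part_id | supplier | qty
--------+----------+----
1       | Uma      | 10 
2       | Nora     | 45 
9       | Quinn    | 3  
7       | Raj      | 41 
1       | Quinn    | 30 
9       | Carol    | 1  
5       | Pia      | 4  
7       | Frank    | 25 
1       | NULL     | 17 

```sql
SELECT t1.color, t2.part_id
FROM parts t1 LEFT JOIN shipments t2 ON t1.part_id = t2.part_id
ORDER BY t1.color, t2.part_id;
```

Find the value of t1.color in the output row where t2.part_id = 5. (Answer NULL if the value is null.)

white

LEFT JOIN keeps every row from `parts`; unmatched rows get NULL for `shipments`'s columns.
Matching on t1.part_id = t2.part_id. A NULL in a compared column never satisfies the condition.
Matched pairs: 11; unmatched t1 rows kept: 4.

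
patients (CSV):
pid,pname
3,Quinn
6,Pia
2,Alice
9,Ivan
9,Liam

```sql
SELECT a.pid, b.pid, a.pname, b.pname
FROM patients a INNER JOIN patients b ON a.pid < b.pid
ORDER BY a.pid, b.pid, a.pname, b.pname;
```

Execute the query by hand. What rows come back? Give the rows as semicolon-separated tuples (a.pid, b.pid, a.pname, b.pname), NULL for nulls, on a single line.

INNER JOIN keeps only pairs where the ON condition holds.
Matching on a.pid < b.pid.
Matched pairs: 9.

(2, 3, Alice, Quinn); (2, 6, Alice, Pia); (2, 9, Alice, Ivan); (2, 9, Alice, Liam); (3, 6, Quinn, Pia); (3, 9, Quinn, Ivan); (3, 9, Quinn, Liam); (6, 9, Pia, Ivan); (6, 9, Pia, Liam)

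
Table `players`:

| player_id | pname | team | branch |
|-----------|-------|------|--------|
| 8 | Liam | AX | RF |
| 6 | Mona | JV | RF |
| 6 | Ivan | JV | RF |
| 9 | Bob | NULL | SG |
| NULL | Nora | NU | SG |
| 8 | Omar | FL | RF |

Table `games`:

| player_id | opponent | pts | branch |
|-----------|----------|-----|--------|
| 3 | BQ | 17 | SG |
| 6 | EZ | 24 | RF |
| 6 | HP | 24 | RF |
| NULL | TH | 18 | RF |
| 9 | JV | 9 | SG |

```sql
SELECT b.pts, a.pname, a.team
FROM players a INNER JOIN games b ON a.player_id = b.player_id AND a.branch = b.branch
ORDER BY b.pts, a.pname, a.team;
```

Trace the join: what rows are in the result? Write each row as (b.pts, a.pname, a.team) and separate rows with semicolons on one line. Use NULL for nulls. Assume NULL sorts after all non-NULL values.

(9, Bob, NULL); (24, Ivan, JV); (24, Ivan, JV); (24, Mona, JV); (24, Mona, JV)

INNER JOIN keeps only pairs where the ON condition holds.
Matching on a.player_id = b.player_id AND a.branch = b.branch. A NULL in a compared column never satisfies the condition.
- player_id=8, branch=RF: no matching b row, dropped.
- player_id=6, branch=RF: 2 matching b row(s), so 2 row(s) emitted.
- player_id=6, branch=RF: 2 matching b row(s), so 2 row(s) emitted.
- player_id=9, branch=SG: 1 matching b row(s), so 1 row(s) emitted.
- player_id=NULL, branch=SG: no matching b row, dropped.
- player_id=8, branch=RF: no matching b row, dropped.
After projecting and ordering:
b.pts | a.pname | a.team
9 | Bob | NULL
24 | Ivan | JV
24 | Ivan | JV
24 | Mona | JV
24 | Mona | JV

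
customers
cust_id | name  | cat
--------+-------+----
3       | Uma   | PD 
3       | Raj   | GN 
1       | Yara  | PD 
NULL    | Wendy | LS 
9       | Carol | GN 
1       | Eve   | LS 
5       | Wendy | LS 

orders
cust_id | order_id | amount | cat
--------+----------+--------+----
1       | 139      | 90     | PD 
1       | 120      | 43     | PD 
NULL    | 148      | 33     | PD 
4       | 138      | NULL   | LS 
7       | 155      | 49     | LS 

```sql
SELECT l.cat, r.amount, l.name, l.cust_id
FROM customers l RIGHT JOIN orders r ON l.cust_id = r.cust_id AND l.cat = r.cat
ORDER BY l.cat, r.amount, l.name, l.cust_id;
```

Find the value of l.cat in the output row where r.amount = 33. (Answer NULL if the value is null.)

NULL

RIGHT JOIN keeps every row from `orders`; unmatched rows get NULL for `customers`'s columns.
Matching on l.cust_id = r.cust_id AND l.cat = r.cat. A NULL in a compared column never satisfies the condition.
Matched pairs: 2; unmatched r rows kept: 3.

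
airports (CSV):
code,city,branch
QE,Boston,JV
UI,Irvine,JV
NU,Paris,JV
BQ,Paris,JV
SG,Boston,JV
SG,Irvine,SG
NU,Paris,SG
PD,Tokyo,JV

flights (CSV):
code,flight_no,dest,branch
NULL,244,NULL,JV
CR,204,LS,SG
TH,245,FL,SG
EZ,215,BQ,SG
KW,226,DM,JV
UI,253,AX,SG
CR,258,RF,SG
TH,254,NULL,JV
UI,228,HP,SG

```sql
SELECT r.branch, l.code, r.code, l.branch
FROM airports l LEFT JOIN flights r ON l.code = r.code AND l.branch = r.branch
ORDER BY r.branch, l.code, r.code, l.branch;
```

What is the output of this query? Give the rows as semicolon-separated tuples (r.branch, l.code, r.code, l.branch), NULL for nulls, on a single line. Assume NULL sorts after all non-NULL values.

(NULL, BQ, NULL, JV); (NULL, NU, NULL, JV); (NULL, NU, NULL, SG); (NULL, PD, NULL, JV); (NULL, QE, NULL, JV); (NULL, SG, NULL, JV); (NULL, SG, NULL, SG); (NULL, UI, NULL, JV)

LEFT JOIN keeps every row from `airports`; unmatched rows get NULL for `flights`'s columns.
Matching on l.code = r.code AND l.branch = r.branch. A NULL in a compared column never satisfies the condition.
- l (code=QE, branch=JV) has no partner → padded with NULL.
- l (code=UI, branch=JV) has no partner → padded with NULL.
- l (code=NU, branch=JV) has no partner → padded with NULL.
- l (code=BQ, branch=JV) has no partner → padded with NULL.
- l (code=SG, branch=JV) has no partner → padded with NULL.
- l (code=SG, branch=SG) has no partner → padded with NULL.
- l (code=NU, branch=SG) has no partner → padded with NULL.
- l (code=PD, branch=JV) has no partner → padded with NULL.
After projecting and ordering:
r.branch | l.code | r.code | l.branch
NULL | BQ | NULL | JV
NULL | NU | NULL | JV
NULL | NU | NULL | SG
NULL | PD | NULL | JV
NULL | QE | NULL | JV
NULL | SG | NULL | JV
NULL | SG | NULL | SG
NULL | UI | NULL | JV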